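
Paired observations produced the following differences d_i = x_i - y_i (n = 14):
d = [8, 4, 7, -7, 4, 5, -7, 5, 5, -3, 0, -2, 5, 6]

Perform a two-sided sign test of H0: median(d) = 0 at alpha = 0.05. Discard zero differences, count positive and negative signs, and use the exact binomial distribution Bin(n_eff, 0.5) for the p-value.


Step 1: Discard zero differences. Original n = 14; n_eff = number of nonzero differences = 13.
Nonzero differences (with sign): +8, +4, +7, -7, +4, +5, -7, +5, +5, -3, -2, +5, +6
Step 2: Count signs: positive = 9, negative = 4.
Step 3: Under H0: P(positive) = 0.5, so the number of positives S ~ Bin(13, 0.5).
Step 4: Two-sided exact p-value = sum of Bin(13,0.5) probabilities at or below the observed probability = 0.266846.
Step 5: alpha = 0.05. fail to reject H0.

n_eff = 13, pos = 9, neg = 4, p = 0.266846, fail to reject H0.


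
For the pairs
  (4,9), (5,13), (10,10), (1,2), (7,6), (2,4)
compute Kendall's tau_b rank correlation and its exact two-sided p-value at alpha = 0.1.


Step 1: Enumerate the 15 unordered pairs (i,j) with i<j and classify each by sign(x_j-x_i) * sign(y_j-y_i).
  (1,2):dx=+1,dy=+4->C; (1,3):dx=+6,dy=+1->C; (1,4):dx=-3,dy=-7->C; (1,5):dx=+3,dy=-3->D
  (1,6):dx=-2,dy=-5->C; (2,3):dx=+5,dy=-3->D; (2,4):dx=-4,dy=-11->C; (2,5):dx=+2,dy=-7->D
  (2,6):dx=-3,dy=-9->C; (3,4):dx=-9,dy=-8->C; (3,5):dx=-3,dy=-4->C; (3,6):dx=-8,dy=-6->C
  (4,5):dx=+6,dy=+4->C; (4,6):dx=+1,dy=+2->C; (5,6):dx=-5,dy=-2->C
Step 2: C = 12, D = 3, total pairs = 15.
Step 3: tau = (C - D)/(n(n-1)/2) = (12 - 3)/15 = 0.600000.
Step 4: Exact two-sided p-value (enumerate n! = 720 permutations of y under H0): p = 0.136111.
Step 5: alpha = 0.1. fail to reject H0.

tau_b = 0.6000 (C=12, D=3), p = 0.136111, fail to reject H0.


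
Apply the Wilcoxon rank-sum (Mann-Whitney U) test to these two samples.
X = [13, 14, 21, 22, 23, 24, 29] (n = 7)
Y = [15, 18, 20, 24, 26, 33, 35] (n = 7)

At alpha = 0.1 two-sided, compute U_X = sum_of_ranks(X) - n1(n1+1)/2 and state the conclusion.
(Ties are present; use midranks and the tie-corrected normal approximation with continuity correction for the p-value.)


Step 1: Combine and sort all 14 observations; assign midranks.
sorted (value, group): (13,X), (14,X), (15,Y), (18,Y), (20,Y), (21,X), (22,X), (23,X), (24,X), (24,Y), (26,Y), (29,X), (33,Y), (35,Y)
ranks: 13->1, 14->2, 15->3, 18->4, 20->5, 21->6, 22->7, 23->8, 24->9.5, 24->9.5, 26->11, 29->12, 33->13, 35->14
Step 2: Rank sum for X: R1 = 1 + 2 + 6 + 7 + 8 + 9.5 + 12 = 45.5.
Step 3: U_X = R1 - n1(n1+1)/2 = 45.5 - 7*8/2 = 45.5 - 28 = 17.5.
       U_Y = n1*n2 - U_X = 49 - 17.5 = 31.5.
Step 4: Ties are present, so use the tie-corrected normal approximation (with continuity correction) for the p-value.
Step 5: p-value = 0.405717; compare to alpha = 0.1. fail to reject H0.

U_X = 17.5, p = 0.405717, fail to reject H0 at alpha = 0.1.


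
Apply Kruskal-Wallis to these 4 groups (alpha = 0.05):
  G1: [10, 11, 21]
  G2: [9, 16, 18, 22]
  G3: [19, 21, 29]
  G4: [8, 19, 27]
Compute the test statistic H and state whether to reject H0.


Step 1: Combine all N = 13 observations and assign midranks.
sorted (value, group, rank): (8,G4,1), (9,G2,2), (10,G1,3), (11,G1,4), (16,G2,5), (18,G2,6), (19,G3,7.5), (19,G4,7.5), (21,G1,9.5), (21,G3,9.5), (22,G2,11), (27,G4,12), (29,G3,13)
Step 2: Sum ranks within each group.
R_1 = 16.5 (n_1 = 3)
R_2 = 24 (n_2 = 4)
R_3 = 30 (n_3 = 3)
R_4 = 20.5 (n_4 = 3)
Step 3: H = 12/(N(N+1)) * sum(R_i^2/n_i) - 3(N+1)
     = 12/(13*14) * (16.5^2/3 + 24^2/4 + 30^2/3 + 20.5^2/3) - 3*14
     = 0.065934 * 674.833 - 42
     = 2.494505.
Step 4: Ties present; correction factor C = 1 - 12/(13^3 - 13) = 0.994505. Corrected H = 2.494505 / 0.994505 = 2.508287.
Step 5: Under H0, H ~ chi^2(3); p-value = 0.473795.
Step 6: alpha = 0.05. fail to reject H0.

H = 2.5083, df = 3, p = 0.473795, fail to reject H0.


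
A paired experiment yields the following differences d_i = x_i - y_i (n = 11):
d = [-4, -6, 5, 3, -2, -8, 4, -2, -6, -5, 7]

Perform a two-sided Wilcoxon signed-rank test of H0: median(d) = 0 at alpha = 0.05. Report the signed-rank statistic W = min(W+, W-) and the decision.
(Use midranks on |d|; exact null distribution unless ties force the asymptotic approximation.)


Step 1: Drop any zero differences (none here) and take |d_i|.
|d| = [4, 6, 5, 3, 2, 8, 4, 2, 6, 5, 7]
Step 2: Midrank |d_i| (ties get averaged ranks).
ranks: |4|->4.5, |6|->8.5, |5|->6.5, |3|->3, |2|->1.5, |8|->11, |4|->4.5, |2|->1.5, |6|->8.5, |5|->6.5, |7|->10
Step 3: Attach original signs; sum ranks with positive sign and with negative sign.
W+ = 6.5 + 3 + 4.5 + 10 = 24
W- = 4.5 + 8.5 + 1.5 + 11 + 1.5 + 8.5 + 6.5 = 42
(Check: W+ + W- = 66 should equal n(n+1)/2 = 66.)
Step 4: Test statistic W = min(W+, W-) = 24.
Step 5: Ties in |d|, so use the tie-corrected normal approximation.
        E[W] = n(n+1)/4 = 11*12/4 = 33.
        Tie groups: |d|=2 (t=2), |d|=4 (t=2), |d|=5 (t=2), |d|=6 (t=2); sum(t^3 - t) = 24.
        Var[W] = n(n+1)(2n+1)/24 - sum(t^3-t)/48 = 3036/24 - 24/48 = 126.
        z = (W - E[W]) / sqrt(Var[W]) = (24 - 33) / 11.2250 = -0.8018.
        Two-sided p = 2*Phi(z) = 0.422678.
Step 6: alpha = 0.05. fail to reject H0.

W+ = 24, W- = 42, W = min = 24, p = 0.422678, fail to reject H0.


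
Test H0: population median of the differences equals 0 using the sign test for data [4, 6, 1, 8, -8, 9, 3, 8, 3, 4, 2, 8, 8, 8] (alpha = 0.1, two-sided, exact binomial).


Step 1: Discard zero differences. Original n = 14; n_eff = number of nonzero differences = 14.
Nonzero differences (with sign): +4, +6, +1, +8, -8, +9, +3, +8, +3, +4, +2, +8, +8, +8
Step 2: Count signs: positive = 13, negative = 1.
Step 3: Under H0: P(positive) = 0.5, so the number of positives S ~ Bin(14, 0.5).
Step 4: Two-sided exact p-value = sum of Bin(14,0.5) probabilities at or below the observed probability = 0.001831.
Step 5: alpha = 0.1. reject H0.

n_eff = 14, pos = 13, neg = 1, p = 0.001831, reject H0.


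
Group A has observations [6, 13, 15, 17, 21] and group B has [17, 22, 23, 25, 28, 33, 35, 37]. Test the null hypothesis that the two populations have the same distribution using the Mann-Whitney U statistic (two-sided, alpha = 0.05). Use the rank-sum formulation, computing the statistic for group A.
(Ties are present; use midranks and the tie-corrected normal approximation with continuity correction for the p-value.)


Step 1: Combine and sort all 13 observations; assign midranks.
sorted (value, group): (6,X), (13,X), (15,X), (17,X), (17,Y), (21,X), (22,Y), (23,Y), (25,Y), (28,Y), (33,Y), (35,Y), (37,Y)
ranks: 6->1, 13->2, 15->3, 17->4.5, 17->4.5, 21->6, 22->7, 23->8, 25->9, 28->10, 33->11, 35->12, 37->13
Step 2: Rank sum for X: R1 = 1 + 2 + 3 + 4.5 + 6 = 16.5.
Step 3: U_X = R1 - n1(n1+1)/2 = 16.5 - 5*6/2 = 16.5 - 15 = 1.5.
       U_Y = n1*n2 - U_X = 40 - 1.5 = 38.5.
Step 4: Ties are present, so use the tie-corrected normal approximation (with continuity correction) for the p-value.
Step 5: p-value = 0.008326; compare to alpha = 0.05. reject H0.

U_X = 1.5, p = 0.008326, reject H0 at alpha = 0.05.


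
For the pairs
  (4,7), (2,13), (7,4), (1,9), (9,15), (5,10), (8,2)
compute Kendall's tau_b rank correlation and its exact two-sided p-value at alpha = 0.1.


Step 1: Enumerate the 21 unordered pairs (i,j) with i<j and classify each by sign(x_j-x_i) * sign(y_j-y_i).
  (1,2):dx=-2,dy=+6->D; (1,3):dx=+3,dy=-3->D; (1,4):dx=-3,dy=+2->D; (1,5):dx=+5,dy=+8->C
  (1,6):dx=+1,dy=+3->C; (1,7):dx=+4,dy=-5->D; (2,3):dx=+5,dy=-9->D; (2,4):dx=-1,dy=-4->C
  (2,5):dx=+7,dy=+2->C; (2,6):dx=+3,dy=-3->D; (2,7):dx=+6,dy=-11->D; (3,4):dx=-6,dy=+5->D
  (3,5):dx=+2,dy=+11->C; (3,6):dx=-2,dy=+6->D; (3,7):dx=+1,dy=-2->D; (4,5):dx=+8,dy=+6->C
  (4,6):dx=+4,dy=+1->C; (4,7):dx=+7,dy=-7->D; (5,6):dx=-4,dy=-5->C; (5,7):dx=-1,dy=-13->C
  (6,7):dx=+3,dy=-8->D
Step 2: C = 9, D = 12, total pairs = 21.
Step 3: tau = (C - D)/(n(n-1)/2) = (9 - 12)/21 = -0.142857.
Step 4: Exact two-sided p-value (enumerate n! = 5040 permutations of y under H0): p = 0.772619.
Step 5: alpha = 0.1. fail to reject H0.

tau_b = -0.1429 (C=9, D=12), p = 0.772619, fail to reject H0.


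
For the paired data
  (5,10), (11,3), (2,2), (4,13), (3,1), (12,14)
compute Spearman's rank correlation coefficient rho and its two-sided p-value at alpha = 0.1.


Step 1: Rank x and y separately (midranks; no ties here).
rank(x): 5->4, 11->5, 2->1, 4->3, 3->2, 12->6
rank(y): 10->4, 3->3, 2->2, 13->5, 1->1, 14->6
Step 2: d_i = R_x(i) - R_y(i); compute d_i^2.
  (4-4)^2=0, (5-3)^2=4, (1-2)^2=1, (3-5)^2=4, (2-1)^2=1, (6-6)^2=0
sum(d^2) = 10.
Step 3: rho = 1 - 6*10 / (6*(6^2 - 1)) = 1 - 60/210 = 0.714286.
Step 4: Under H0, t = rho * sqrt((n-2)/(1-rho^2)) = 2.0412 ~ t(4).
Step 5: Two-sided p-value from the t-distribution with 4 df = 0.110787.
Step 6: alpha = 0.1. fail to reject H0.

rho = 0.7143, p = 0.110787, fail to reject H0 at alpha = 0.1.


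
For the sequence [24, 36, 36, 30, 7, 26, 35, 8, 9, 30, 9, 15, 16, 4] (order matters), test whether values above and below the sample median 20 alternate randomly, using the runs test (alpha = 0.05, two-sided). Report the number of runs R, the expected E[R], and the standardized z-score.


Step 1: Compute median = 20; label A = above, B = below.
Labels in order: AAAABAABBABBBB  (n_A = 7, n_B = 7)
Step 2: Count runs R = 6.
Step 3: Under H0 (random ordering), E[R] = 2*n_A*n_B/(n_A+n_B) + 1 = 2*7*7/14 + 1 = 8.0000.
        Var[R] = 2*n_A*n_B*(2*n_A*n_B - n_A - n_B) / ((n_A+n_B)^2 * (n_A+n_B-1)) = 8232/2548 = 3.2308.
        SD[R] = 1.7974.
Step 4: Continuity-corrected z = (R + 0.5 - E[R]) / SD[R] = (6 + 0.5 - 8.0000) / 1.7974 = -0.8345.
Step 5: Two-sided p-value via normal approximation = 2*(1 - Phi(|z|)) = 0.403986.
Step 6: alpha = 0.05. fail to reject H0.

R = 6, z = -0.8345, p = 0.403986, fail to reject H0.


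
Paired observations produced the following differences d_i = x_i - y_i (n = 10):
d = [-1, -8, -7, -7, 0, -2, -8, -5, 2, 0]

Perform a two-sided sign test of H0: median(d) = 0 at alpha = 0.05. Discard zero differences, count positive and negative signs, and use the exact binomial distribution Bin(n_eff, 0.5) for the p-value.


Step 1: Discard zero differences. Original n = 10; n_eff = number of nonzero differences = 8.
Nonzero differences (with sign): -1, -8, -7, -7, -2, -8, -5, +2
Step 2: Count signs: positive = 1, negative = 7.
Step 3: Under H0: P(positive) = 0.5, so the number of positives S ~ Bin(8, 0.5).
Step 4: Two-sided exact p-value = sum of Bin(8,0.5) probabilities at or below the observed probability = 0.070312.
Step 5: alpha = 0.05. fail to reject H0.

n_eff = 8, pos = 1, neg = 7, p = 0.070312, fail to reject H0.


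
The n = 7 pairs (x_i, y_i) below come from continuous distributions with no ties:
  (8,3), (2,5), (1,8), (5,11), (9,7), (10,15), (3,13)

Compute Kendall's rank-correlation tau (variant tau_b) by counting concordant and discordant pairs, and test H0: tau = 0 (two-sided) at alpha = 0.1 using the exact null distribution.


Step 1: Enumerate the 21 unordered pairs (i,j) with i<j and classify each by sign(x_j-x_i) * sign(y_j-y_i).
  (1,2):dx=-6,dy=+2->D; (1,3):dx=-7,dy=+5->D; (1,4):dx=-3,dy=+8->D; (1,5):dx=+1,dy=+4->C
  (1,6):dx=+2,dy=+12->C; (1,7):dx=-5,dy=+10->D; (2,3):dx=-1,dy=+3->D; (2,4):dx=+3,dy=+6->C
  (2,5):dx=+7,dy=+2->C; (2,6):dx=+8,dy=+10->C; (2,7):dx=+1,dy=+8->C; (3,4):dx=+4,dy=+3->C
  (3,5):dx=+8,dy=-1->D; (3,6):dx=+9,dy=+7->C; (3,7):dx=+2,dy=+5->C; (4,5):dx=+4,dy=-4->D
  (4,6):dx=+5,dy=+4->C; (4,7):dx=-2,dy=+2->D; (5,6):dx=+1,dy=+8->C; (5,7):dx=-6,dy=+6->D
  (6,7):dx=-7,dy=-2->C
Step 2: C = 12, D = 9, total pairs = 21.
Step 3: tau = (C - D)/(n(n-1)/2) = (12 - 9)/21 = 0.142857.
Step 4: Exact two-sided p-value (enumerate n! = 5040 permutations of y under H0): p = 0.772619.
Step 5: alpha = 0.1. fail to reject H0.

tau_b = 0.1429 (C=12, D=9), p = 0.772619, fail to reject H0.


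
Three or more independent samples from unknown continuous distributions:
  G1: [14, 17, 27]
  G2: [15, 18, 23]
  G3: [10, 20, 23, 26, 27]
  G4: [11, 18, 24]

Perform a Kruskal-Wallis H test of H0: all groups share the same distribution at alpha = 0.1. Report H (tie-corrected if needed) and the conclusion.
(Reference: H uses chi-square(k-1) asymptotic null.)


Step 1: Combine all N = 14 observations and assign midranks.
sorted (value, group, rank): (10,G3,1), (11,G4,2), (14,G1,3), (15,G2,4), (17,G1,5), (18,G2,6.5), (18,G4,6.5), (20,G3,8), (23,G2,9.5), (23,G3,9.5), (24,G4,11), (26,G3,12), (27,G1,13.5), (27,G3,13.5)
Step 2: Sum ranks within each group.
R_1 = 21.5 (n_1 = 3)
R_2 = 20 (n_2 = 3)
R_3 = 44 (n_3 = 5)
R_4 = 19.5 (n_4 = 3)
Step 3: H = 12/(N(N+1)) * sum(R_i^2/n_i) - 3(N+1)
     = 12/(14*15) * (21.5^2/3 + 20^2/3 + 44^2/5 + 19.5^2/3) - 3*15
     = 0.057143 * 801.367 - 45
     = 0.792381.
Step 4: Ties present; correction factor C = 1 - 18/(14^3 - 14) = 0.993407. Corrected H = 0.792381 / 0.993407 = 0.797640.
Step 5: Under H0, H ~ chi^2(3); p-value = 0.850031.
Step 6: alpha = 0.1. fail to reject H0.

H = 0.7976, df = 3, p = 0.850031, fail to reject H0.


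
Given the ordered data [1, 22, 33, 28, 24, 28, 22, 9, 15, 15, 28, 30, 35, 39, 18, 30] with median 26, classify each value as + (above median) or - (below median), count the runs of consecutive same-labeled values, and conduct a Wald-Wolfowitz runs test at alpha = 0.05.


Step 1: Compute median = 26; label A = above, B = below.
Labels in order: BBAABABBBBAAAABA  (n_A = 8, n_B = 8)
Step 2: Count runs R = 8.
Step 3: Under H0 (random ordering), E[R] = 2*n_A*n_B/(n_A+n_B) + 1 = 2*8*8/16 + 1 = 9.0000.
        Var[R] = 2*n_A*n_B*(2*n_A*n_B - n_A - n_B) / ((n_A+n_B)^2 * (n_A+n_B-1)) = 14336/3840 = 3.7333.
        SD[R] = 1.9322.
Step 4: Continuity-corrected z = (R + 0.5 - E[R]) / SD[R] = (8 + 0.5 - 9.0000) / 1.9322 = -0.2588.
Step 5: Two-sided p-value via normal approximation = 2*(1 - Phi(|z|)) = 0.795809.
Step 6: alpha = 0.05. fail to reject H0.

R = 8, z = -0.2588, p = 0.795809, fail to reject H0.


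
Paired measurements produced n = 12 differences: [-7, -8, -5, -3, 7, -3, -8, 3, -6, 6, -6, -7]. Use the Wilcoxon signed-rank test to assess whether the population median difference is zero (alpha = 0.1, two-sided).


Step 1: Drop any zero differences (none here) and take |d_i|.
|d| = [7, 8, 5, 3, 7, 3, 8, 3, 6, 6, 6, 7]
Step 2: Midrank |d_i| (ties get averaged ranks).
ranks: |7|->9, |8|->11.5, |5|->4, |3|->2, |7|->9, |3|->2, |8|->11.5, |3|->2, |6|->6, |6|->6, |6|->6, |7|->9
Step 3: Attach original signs; sum ranks with positive sign and with negative sign.
W+ = 9 + 2 + 6 = 17
W- = 9 + 11.5 + 4 + 2 + 2 + 11.5 + 6 + 6 + 9 = 61
(Check: W+ + W- = 78 should equal n(n+1)/2 = 78.)
Step 4: Test statistic W = min(W+, W-) = 17.
Step 5: Ties in |d|, so use the tie-corrected normal approximation.
        E[W] = n(n+1)/4 = 12*13/4 = 39.
        Tie groups: |d|=3 (t=3), |d|=6 (t=3), |d|=7 (t=3), |d|=8 (t=2); sum(t^3 - t) = 78.
        Var[W] = n(n+1)(2n+1)/24 - sum(t^3-t)/48 = 3900/24 - 78/48 = 160.875.
        z = (W - E[W]) / sqrt(Var[W]) = (17 - 39) / 12.6837 = -1.7345.
        Two-sided p = 2*Phi(z) = 0.082827.
Step 6: alpha = 0.1. reject H0.

W+ = 17, W- = 61, W = min = 17, p = 0.082827, reject H0.


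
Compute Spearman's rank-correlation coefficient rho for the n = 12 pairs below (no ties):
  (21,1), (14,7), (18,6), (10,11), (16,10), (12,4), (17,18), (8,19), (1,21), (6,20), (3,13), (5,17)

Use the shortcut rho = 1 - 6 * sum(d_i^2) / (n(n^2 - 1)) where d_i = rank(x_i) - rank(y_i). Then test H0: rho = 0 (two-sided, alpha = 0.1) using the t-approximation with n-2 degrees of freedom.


Step 1: Rank x and y separately (midranks; no ties here).
rank(x): 21->12, 14->8, 18->11, 10->6, 16->9, 12->7, 17->10, 8->5, 1->1, 6->4, 3->2, 5->3
rank(y): 1->1, 7->4, 6->3, 11->6, 10->5, 4->2, 18->9, 19->10, 21->12, 20->11, 13->7, 17->8
Step 2: d_i = R_x(i) - R_y(i); compute d_i^2.
  (12-1)^2=121, (8-4)^2=16, (11-3)^2=64, (6-6)^2=0, (9-5)^2=16, (7-2)^2=25, (10-9)^2=1, (5-10)^2=25, (1-12)^2=121, (4-11)^2=49, (2-7)^2=25, (3-8)^2=25
sum(d^2) = 488.
Step 3: rho = 1 - 6*488 / (12*(12^2 - 1)) = 1 - 2928/1716 = -0.706294.
Step 4: Under H0, t = rho * sqrt((n-2)/(1-rho^2)) = -3.1550 ~ t(10).
Step 5: Two-sided p-value from the t-distribution with 10 df = 0.010245.
Step 6: alpha = 0.1. reject H0.

rho = -0.7063, p = 0.010245, reject H0 at alpha = 0.1.


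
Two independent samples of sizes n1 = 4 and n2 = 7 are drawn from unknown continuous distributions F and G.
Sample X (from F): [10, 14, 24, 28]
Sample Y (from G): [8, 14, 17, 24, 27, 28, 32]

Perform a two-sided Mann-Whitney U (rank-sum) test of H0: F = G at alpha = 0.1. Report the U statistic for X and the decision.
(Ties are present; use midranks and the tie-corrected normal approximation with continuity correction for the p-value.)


Step 1: Combine and sort all 11 observations; assign midranks.
sorted (value, group): (8,Y), (10,X), (14,X), (14,Y), (17,Y), (24,X), (24,Y), (27,Y), (28,X), (28,Y), (32,Y)
ranks: 8->1, 10->2, 14->3.5, 14->3.5, 17->5, 24->6.5, 24->6.5, 27->8, 28->9.5, 28->9.5, 32->11
Step 2: Rank sum for X: R1 = 2 + 3.5 + 6.5 + 9.5 = 21.5.
Step 3: U_X = R1 - n1(n1+1)/2 = 21.5 - 4*5/2 = 21.5 - 10 = 11.5.
       U_Y = n1*n2 - U_X = 28 - 11.5 = 16.5.
Step 4: Ties are present, so use the tie-corrected normal approximation (with continuity correction) for the p-value.
Step 5: p-value = 0.703524; compare to alpha = 0.1. fail to reject H0.

U_X = 11.5, p = 0.703524, fail to reject H0 at alpha = 0.1.


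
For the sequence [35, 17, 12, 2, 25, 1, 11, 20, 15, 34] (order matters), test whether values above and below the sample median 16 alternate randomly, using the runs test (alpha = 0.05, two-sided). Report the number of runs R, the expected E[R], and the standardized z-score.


Step 1: Compute median = 16; label A = above, B = below.
Labels in order: AABBABBABA  (n_A = 5, n_B = 5)
Step 2: Count runs R = 7.
Step 3: Under H0 (random ordering), E[R] = 2*n_A*n_B/(n_A+n_B) + 1 = 2*5*5/10 + 1 = 6.0000.
        Var[R] = 2*n_A*n_B*(2*n_A*n_B - n_A - n_B) / ((n_A+n_B)^2 * (n_A+n_B-1)) = 2000/900 = 2.2222.
        SD[R] = 1.4907.
Step 4: Continuity-corrected z = (R - 0.5 - E[R]) / SD[R] = (7 - 0.5 - 6.0000) / 1.4907 = 0.3354.
Step 5: Two-sided p-value via normal approximation = 2*(1 - Phi(|z|)) = 0.737316.
Step 6: alpha = 0.05. fail to reject H0.

R = 7, z = 0.3354, p = 0.737316, fail to reject H0.


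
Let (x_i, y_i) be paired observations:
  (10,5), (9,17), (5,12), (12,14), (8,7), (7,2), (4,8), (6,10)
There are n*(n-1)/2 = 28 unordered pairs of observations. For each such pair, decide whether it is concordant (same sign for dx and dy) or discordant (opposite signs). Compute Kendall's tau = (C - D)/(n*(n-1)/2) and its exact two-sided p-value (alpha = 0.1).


Step 1: Enumerate the 28 unordered pairs (i,j) with i<j and classify each by sign(x_j-x_i) * sign(y_j-y_i).
  (1,2):dx=-1,dy=+12->D; (1,3):dx=-5,dy=+7->D; (1,4):dx=+2,dy=+9->C; (1,5):dx=-2,dy=+2->D
  (1,6):dx=-3,dy=-3->C; (1,7):dx=-6,dy=+3->D; (1,8):dx=-4,dy=+5->D; (2,3):dx=-4,dy=-5->C
  (2,4):dx=+3,dy=-3->D; (2,5):dx=-1,dy=-10->C; (2,6):dx=-2,dy=-15->C; (2,7):dx=-5,dy=-9->C
  (2,8):dx=-3,dy=-7->C; (3,4):dx=+7,dy=+2->C; (3,5):dx=+3,dy=-5->D; (3,6):dx=+2,dy=-10->D
  (3,7):dx=-1,dy=-4->C; (3,8):dx=+1,dy=-2->D; (4,5):dx=-4,dy=-7->C; (4,6):dx=-5,dy=-12->C
  (4,7):dx=-8,dy=-6->C; (4,8):dx=-6,dy=-4->C; (5,6):dx=-1,dy=-5->C; (5,7):dx=-4,dy=+1->D
  (5,8):dx=-2,dy=+3->D; (6,7):dx=-3,dy=+6->D; (6,8):dx=-1,dy=+8->D; (7,8):dx=+2,dy=+2->C
Step 2: C = 15, D = 13, total pairs = 28.
Step 3: tau = (C - D)/(n(n-1)/2) = (15 - 13)/28 = 0.071429.
Step 4: Exact two-sided p-value (enumerate n! = 40320 permutations of y under H0): p = 0.904861.
Step 5: alpha = 0.1. fail to reject H0.

tau_b = 0.0714 (C=15, D=13), p = 0.904861, fail to reject H0.


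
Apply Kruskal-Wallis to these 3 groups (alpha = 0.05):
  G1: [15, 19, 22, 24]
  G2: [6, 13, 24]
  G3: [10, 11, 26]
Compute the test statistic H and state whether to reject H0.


Step 1: Combine all N = 10 observations and assign midranks.
sorted (value, group, rank): (6,G2,1), (10,G3,2), (11,G3,3), (13,G2,4), (15,G1,5), (19,G1,6), (22,G1,7), (24,G1,8.5), (24,G2,8.5), (26,G3,10)
Step 2: Sum ranks within each group.
R_1 = 26.5 (n_1 = 4)
R_2 = 13.5 (n_2 = 3)
R_3 = 15 (n_3 = 3)
Step 3: H = 12/(N(N+1)) * sum(R_i^2/n_i) - 3(N+1)
     = 12/(10*11) * (26.5^2/4 + 13.5^2/3 + 15^2/3) - 3*11
     = 0.109091 * 311.312 - 33
     = 0.961364.
Step 4: Ties present; correction factor C = 1 - 6/(10^3 - 10) = 0.993939. Corrected H = 0.961364 / 0.993939 = 0.967226.
Step 5: Under H0, H ~ chi^2(2); p-value = 0.616552.
Step 6: alpha = 0.05. fail to reject H0.

H = 0.9672, df = 2, p = 0.616552, fail to reject H0.


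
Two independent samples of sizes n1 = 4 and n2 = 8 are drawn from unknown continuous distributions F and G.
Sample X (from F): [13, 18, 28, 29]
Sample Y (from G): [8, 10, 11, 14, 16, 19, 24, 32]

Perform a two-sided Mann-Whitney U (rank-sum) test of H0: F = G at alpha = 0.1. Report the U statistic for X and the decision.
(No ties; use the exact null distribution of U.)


Step 1: Combine and sort all 12 observations; assign midranks.
sorted (value, group): (8,Y), (10,Y), (11,Y), (13,X), (14,Y), (16,Y), (18,X), (19,Y), (24,Y), (28,X), (29,X), (32,Y)
ranks: 8->1, 10->2, 11->3, 13->4, 14->5, 16->6, 18->7, 19->8, 24->9, 28->10, 29->11, 32->12
Step 2: Rank sum for X: R1 = 4 + 7 + 10 + 11 = 32.
Step 3: U_X = R1 - n1(n1+1)/2 = 32 - 4*5/2 = 32 - 10 = 22.
       U_Y = n1*n2 - U_X = 32 - 22 = 10.
Step 4: No ties, so the exact null distribution of U (based on enumerating the C(12,4) = 495 equally likely rank assignments) gives the two-sided p-value.
Step 5: p-value = 0.367677; compare to alpha = 0.1. fail to reject H0.

U_X = 22, p = 0.367677, fail to reject H0 at alpha = 0.1.


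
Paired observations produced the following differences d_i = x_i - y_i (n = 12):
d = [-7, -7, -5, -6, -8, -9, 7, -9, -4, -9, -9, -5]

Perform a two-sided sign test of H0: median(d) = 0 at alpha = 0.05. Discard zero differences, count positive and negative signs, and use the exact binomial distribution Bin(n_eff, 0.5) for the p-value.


Step 1: Discard zero differences. Original n = 12; n_eff = number of nonzero differences = 12.
Nonzero differences (with sign): -7, -7, -5, -6, -8, -9, +7, -9, -4, -9, -9, -5
Step 2: Count signs: positive = 1, negative = 11.
Step 3: Under H0: P(positive) = 0.5, so the number of positives S ~ Bin(12, 0.5).
Step 4: Two-sided exact p-value = sum of Bin(12,0.5) probabilities at or below the observed probability = 0.006348.
Step 5: alpha = 0.05. reject H0.

n_eff = 12, pos = 1, neg = 11, p = 0.006348, reject H0.


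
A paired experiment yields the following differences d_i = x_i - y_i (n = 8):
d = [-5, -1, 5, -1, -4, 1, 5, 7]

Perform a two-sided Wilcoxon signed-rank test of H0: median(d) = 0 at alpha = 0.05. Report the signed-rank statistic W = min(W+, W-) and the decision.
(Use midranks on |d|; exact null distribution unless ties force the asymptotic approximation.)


Step 1: Drop any zero differences (none here) and take |d_i|.
|d| = [5, 1, 5, 1, 4, 1, 5, 7]
Step 2: Midrank |d_i| (ties get averaged ranks).
ranks: |5|->6, |1|->2, |5|->6, |1|->2, |4|->4, |1|->2, |5|->6, |7|->8
Step 3: Attach original signs; sum ranks with positive sign and with negative sign.
W+ = 6 + 2 + 6 + 8 = 22
W- = 6 + 2 + 2 + 4 = 14
(Check: W+ + W- = 36 should equal n(n+1)/2 = 36.)
Step 4: Test statistic W = min(W+, W-) = 14.
Step 5: Ties in |d|, so use the tie-corrected normal approximation.
        E[W] = n(n+1)/4 = 8*9/4 = 18.
        Tie groups: |d|=1 (t=3), |d|=5 (t=3); sum(t^3 - t) = 48.
        Var[W] = n(n+1)(2n+1)/24 - sum(t^3-t)/48 = 1224/24 - 48/48 = 50.
        z = (W - E[W]) / sqrt(Var[W]) = (14 - 18) / 7.0711 = -0.5657.
        Two-sided p = 2*Phi(z) = 0.571608.
Step 6: alpha = 0.05. fail to reject H0.

W+ = 22, W- = 14, W = min = 14, p = 0.571608, fail to reject H0.


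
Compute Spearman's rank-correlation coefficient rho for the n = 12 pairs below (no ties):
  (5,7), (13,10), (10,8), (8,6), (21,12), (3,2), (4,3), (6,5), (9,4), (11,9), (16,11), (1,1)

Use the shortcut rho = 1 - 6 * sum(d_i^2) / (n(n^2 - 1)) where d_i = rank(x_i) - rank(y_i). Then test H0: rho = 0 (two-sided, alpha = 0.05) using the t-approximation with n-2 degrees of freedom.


Step 1: Rank x and y separately (midranks; no ties here).
rank(x): 5->4, 13->10, 10->8, 8->6, 21->12, 3->2, 4->3, 6->5, 9->7, 11->9, 16->11, 1->1
rank(y): 7->7, 10->10, 8->8, 6->6, 12->12, 2->2, 3->3, 5->5, 4->4, 9->9, 11->11, 1->1
Step 2: d_i = R_x(i) - R_y(i); compute d_i^2.
  (4-7)^2=9, (10-10)^2=0, (8-8)^2=0, (6-6)^2=0, (12-12)^2=0, (2-2)^2=0, (3-3)^2=0, (5-5)^2=0, (7-4)^2=9, (9-9)^2=0, (11-11)^2=0, (1-1)^2=0
sum(d^2) = 18.
Step 3: rho = 1 - 6*18 / (12*(12^2 - 1)) = 1 - 108/1716 = 0.937063.
Step 4: Under H0, t = rho * sqrt((n-2)/(1-rho^2)) = 8.4868 ~ t(10).
Step 5: Two-sided p-value from the t-distribution with 10 df = 0.000007.
Step 6: alpha = 0.05. reject H0.

rho = 0.9371, p = 0.000007, reject H0 at alpha = 0.05.


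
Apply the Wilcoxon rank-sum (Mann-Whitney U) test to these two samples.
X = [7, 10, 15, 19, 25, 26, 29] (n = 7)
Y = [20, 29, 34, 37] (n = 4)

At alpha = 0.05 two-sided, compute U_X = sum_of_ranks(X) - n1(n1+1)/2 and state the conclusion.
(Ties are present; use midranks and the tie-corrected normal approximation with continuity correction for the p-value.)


Step 1: Combine and sort all 11 observations; assign midranks.
sorted (value, group): (7,X), (10,X), (15,X), (19,X), (20,Y), (25,X), (26,X), (29,X), (29,Y), (34,Y), (37,Y)
ranks: 7->1, 10->2, 15->3, 19->4, 20->5, 25->6, 26->7, 29->8.5, 29->8.5, 34->10, 37->11
Step 2: Rank sum for X: R1 = 1 + 2 + 3 + 4 + 6 + 7 + 8.5 = 31.5.
Step 3: U_X = R1 - n1(n1+1)/2 = 31.5 - 7*8/2 = 31.5 - 28 = 3.5.
       U_Y = n1*n2 - U_X = 28 - 3.5 = 24.5.
Step 4: Ties are present, so use the tie-corrected normal approximation (with continuity correction) for the p-value.
Step 5: p-value = 0.058207; compare to alpha = 0.05. fail to reject H0.

U_X = 3.5, p = 0.058207, fail to reject H0 at alpha = 0.05.


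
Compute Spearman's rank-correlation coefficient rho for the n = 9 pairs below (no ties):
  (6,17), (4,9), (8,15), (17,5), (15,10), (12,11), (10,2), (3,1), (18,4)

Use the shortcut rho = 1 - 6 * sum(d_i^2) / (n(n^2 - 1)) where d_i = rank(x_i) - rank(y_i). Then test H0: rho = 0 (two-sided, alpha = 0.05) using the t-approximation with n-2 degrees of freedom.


Step 1: Rank x and y separately (midranks; no ties here).
rank(x): 6->3, 4->2, 8->4, 17->8, 15->7, 12->6, 10->5, 3->1, 18->9
rank(y): 17->9, 9->5, 15->8, 5->4, 10->6, 11->7, 2->2, 1->1, 4->3
Step 2: d_i = R_x(i) - R_y(i); compute d_i^2.
  (3-9)^2=36, (2-5)^2=9, (4-8)^2=16, (8-4)^2=16, (7-6)^2=1, (6-7)^2=1, (5-2)^2=9, (1-1)^2=0, (9-3)^2=36
sum(d^2) = 124.
Step 3: rho = 1 - 6*124 / (9*(9^2 - 1)) = 1 - 744/720 = -0.033333.
Step 4: Under H0, t = rho * sqrt((n-2)/(1-rho^2)) = -0.0882 ~ t(7).
Step 5: Two-sided p-value from the t-distribution with 7 df = 0.932157.
Step 6: alpha = 0.05. fail to reject H0.

rho = -0.0333, p = 0.932157, fail to reject H0 at alpha = 0.05.


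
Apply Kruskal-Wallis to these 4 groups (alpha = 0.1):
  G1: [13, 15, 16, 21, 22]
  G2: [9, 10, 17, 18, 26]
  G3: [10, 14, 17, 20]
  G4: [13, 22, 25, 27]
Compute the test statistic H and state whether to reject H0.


Step 1: Combine all N = 18 observations and assign midranks.
sorted (value, group, rank): (9,G2,1), (10,G2,2.5), (10,G3,2.5), (13,G1,4.5), (13,G4,4.5), (14,G3,6), (15,G1,7), (16,G1,8), (17,G2,9.5), (17,G3,9.5), (18,G2,11), (20,G3,12), (21,G1,13), (22,G1,14.5), (22,G4,14.5), (25,G4,16), (26,G2,17), (27,G4,18)
Step 2: Sum ranks within each group.
R_1 = 47 (n_1 = 5)
R_2 = 41 (n_2 = 5)
R_3 = 30 (n_3 = 4)
R_4 = 53 (n_4 = 4)
Step 3: H = 12/(N(N+1)) * sum(R_i^2/n_i) - 3(N+1)
     = 12/(18*19) * (47^2/5 + 41^2/5 + 30^2/4 + 53^2/4) - 3*19
     = 0.035088 * 1705.25 - 57
     = 2.833333.
Step 4: Ties present; correction factor C = 1 - 24/(18^3 - 18) = 0.995872. Corrected H = 2.833333 / 0.995872 = 2.845078.
Step 5: Under H0, H ~ chi^2(3); p-value = 0.416133.
Step 6: alpha = 0.1. fail to reject H0.

H = 2.8451, df = 3, p = 0.416133, fail to reject H0.


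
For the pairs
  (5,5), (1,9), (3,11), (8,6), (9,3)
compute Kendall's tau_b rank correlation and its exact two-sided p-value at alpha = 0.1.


Step 1: Enumerate the 10 unordered pairs (i,j) with i<j and classify each by sign(x_j-x_i) * sign(y_j-y_i).
  (1,2):dx=-4,dy=+4->D; (1,3):dx=-2,dy=+6->D; (1,4):dx=+3,dy=+1->C; (1,5):dx=+4,dy=-2->D
  (2,3):dx=+2,dy=+2->C; (2,4):dx=+7,dy=-3->D; (2,5):dx=+8,dy=-6->D; (3,4):dx=+5,dy=-5->D
  (3,5):dx=+6,dy=-8->D; (4,5):dx=+1,dy=-3->D
Step 2: C = 2, D = 8, total pairs = 10.
Step 3: tau = (C - D)/(n(n-1)/2) = (2 - 8)/10 = -0.600000.
Step 4: Exact two-sided p-value (enumerate n! = 120 permutations of y under H0): p = 0.233333.
Step 5: alpha = 0.1. fail to reject H0.

tau_b = -0.6000 (C=2, D=8), p = 0.233333, fail to reject H0.


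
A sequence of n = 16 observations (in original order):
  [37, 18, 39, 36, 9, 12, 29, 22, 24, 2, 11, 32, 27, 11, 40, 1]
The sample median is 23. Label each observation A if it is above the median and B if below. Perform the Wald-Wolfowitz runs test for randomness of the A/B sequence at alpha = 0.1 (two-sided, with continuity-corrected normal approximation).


Step 1: Compute median = 23; label A = above, B = below.
Labels in order: ABAABBABABBAABAB  (n_A = 8, n_B = 8)
Step 2: Count runs R = 12.
Step 3: Under H0 (random ordering), E[R] = 2*n_A*n_B/(n_A+n_B) + 1 = 2*8*8/16 + 1 = 9.0000.
        Var[R] = 2*n_A*n_B*(2*n_A*n_B - n_A - n_B) / ((n_A+n_B)^2 * (n_A+n_B-1)) = 14336/3840 = 3.7333.
        SD[R] = 1.9322.
Step 4: Continuity-corrected z = (R - 0.5 - E[R]) / SD[R] = (12 - 0.5 - 9.0000) / 1.9322 = 1.2939.
Step 5: Two-sided p-value via normal approximation = 2*(1 - Phi(|z|)) = 0.195709.
Step 6: alpha = 0.1. fail to reject H0.

R = 12, z = 1.2939, p = 0.195709, fail to reject H0.


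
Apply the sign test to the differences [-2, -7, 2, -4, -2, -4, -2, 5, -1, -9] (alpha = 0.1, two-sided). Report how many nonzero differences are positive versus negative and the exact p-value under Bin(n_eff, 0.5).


Step 1: Discard zero differences. Original n = 10; n_eff = number of nonzero differences = 10.
Nonzero differences (with sign): -2, -7, +2, -4, -2, -4, -2, +5, -1, -9
Step 2: Count signs: positive = 2, negative = 8.
Step 3: Under H0: P(positive) = 0.5, so the number of positives S ~ Bin(10, 0.5).
Step 4: Two-sided exact p-value = sum of Bin(10,0.5) probabilities at or below the observed probability = 0.109375.
Step 5: alpha = 0.1. fail to reject H0.

n_eff = 10, pos = 2, neg = 8, p = 0.109375, fail to reject H0.


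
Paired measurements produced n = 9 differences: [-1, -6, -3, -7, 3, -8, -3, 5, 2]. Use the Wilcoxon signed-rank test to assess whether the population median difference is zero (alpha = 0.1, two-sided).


Step 1: Drop any zero differences (none here) and take |d_i|.
|d| = [1, 6, 3, 7, 3, 8, 3, 5, 2]
Step 2: Midrank |d_i| (ties get averaged ranks).
ranks: |1|->1, |6|->7, |3|->4, |7|->8, |3|->4, |8|->9, |3|->4, |5|->6, |2|->2
Step 3: Attach original signs; sum ranks with positive sign and with negative sign.
W+ = 4 + 6 + 2 = 12
W- = 1 + 7 + 4 + 8 + 9 + 4 = 33
(Check: W+ + W- = 45 should equal n(n+1)/2 = 45.)
Step 4: Test statistic W = min(W+, W-) = 12.
Step 5: Ties in |d|, so use the tie-corrected normal approximation.
        E[W] = n(n+1)/4 = 9*10/4 = 22.5.
        Tie groups: |d|=3 (t=3); sum(t^3 - t) = 24.
        Var[W] = n(n+1)(2n+1)/24 - sum(t^3-t)/48 = 1710/24 - 24/48 = 70.75.
        z = (W - E[W]) / sqrt(Var[W]) = (12 - 22.5) / 8.4113 = -1.2483.
        Two-sided p = 2*Phi(z) = 0.211914.
Step 6: alpha = 0.1. fail to reject H0.

W+ = 12, W- = 33, W = min = 12, p = 0.211914, fail to reject H0.


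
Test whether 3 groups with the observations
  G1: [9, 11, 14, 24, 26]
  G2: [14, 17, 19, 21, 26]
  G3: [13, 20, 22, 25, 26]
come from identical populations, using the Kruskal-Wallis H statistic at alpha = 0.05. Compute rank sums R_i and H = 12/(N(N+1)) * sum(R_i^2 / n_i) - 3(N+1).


Step 1: Combine all N = 15 observations and assign midranks.
sorted (value, group, rank): (9,G1,1), (11,G1,2), (13,G3,3), (14,G1,4.5), (14,G2,4.5), (17,G2,6), (19,G2,7), (20,G3,8), (21,G2,9), (22,G3,10), (24,G1,11), (25,G3,12), (26,G1,14), (26,G2,14), (26,G3,14)
Step 2: Sum ranks within each group.
R_1 = 32.5 (n_1 = 5)
R_2 = 40.5 (n_2 = 5)
R_3 = 47 (n_3 = 5)
Step 3: H = 12/(N(N+1)) * sum(R_i^2/n_i) - 3(N+1)
     = 12/(15*16) * (32.5^2/5 + 40.5^2/5 + 47^2/5) - 3*16
     = 0.050000 * 981.1 - 48
     = 1.055000.
Step 4: Ties present; correction factor C = 1 - 30/(15^3 - 15) = 0.991071. Corrected H = 1.055000 / 0.991071 = 1.064505.
Step 5: Under H0, H ~ chi^2(2); p-value = 0.587281.
Step 6: alpha = 0.05. fail to reject H0.

H = 1.0645, df = 2, p = 0.587281, fail to reject H0.


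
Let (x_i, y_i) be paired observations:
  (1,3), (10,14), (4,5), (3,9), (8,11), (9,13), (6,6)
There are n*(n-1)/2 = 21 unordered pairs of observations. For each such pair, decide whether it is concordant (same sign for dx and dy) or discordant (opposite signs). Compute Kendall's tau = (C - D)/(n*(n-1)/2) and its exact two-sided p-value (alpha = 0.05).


Step 1: Enumerate the 21 unordered pairs (i,j) with i<j and classify each by sign(x_j-x_i) * sign(y_j-y_i).
  (1,2):dx=+9,dy=+11->C; (1,3):dx=+3,dy=+2->C; (1,4):dx=+2,dy=+6->C; (1,5):dx=+7,dy=+8->C
  (1,6):dx=+8,dy=+10->C; (1,7):dx=+5,dy=+3->C; (2,3):dx=-6,dy=-9->C; (2,4):dx=-7,dy=-5->C
  (2,5):dx=-2,dy=-3->C; (2,6):dx=-1,dy=-1->C; (2,7):dx=-4,dy=-8->C; (3,4):dx=-1,dy=+4->D
  (3,5):dx=+4,dy=+6->C; (3,6):dx=+5,dy=+8->C; (3,7):dx=+2,dy=+1->C; (4,5):dx=+5,dy=+2->C
  (4,6):dx=+6,dy=+4->C; (4,7):dx=+3,dy=-3->D; (5,6):dx=+1,dy=+2->C; (5,7):dx=-2,dy=-5->C
  (6,7):dx=-3,dy=-7->C
Step 2: C = 19, D = 2, total pairs = 21.
Step 3: tau = (C - D)/(n(n-1)/2) = (19 - 2)/21 = 0.809524.
Step 4: Exact two-sided p-value (enumerate n! = 5040 permutations of y under H0): p = 0.010714.
Step 5: alpha = 0.05. reject H0.

tau_b = 0.8095 (C=19, D=2), p = 0.010714, reject H0.


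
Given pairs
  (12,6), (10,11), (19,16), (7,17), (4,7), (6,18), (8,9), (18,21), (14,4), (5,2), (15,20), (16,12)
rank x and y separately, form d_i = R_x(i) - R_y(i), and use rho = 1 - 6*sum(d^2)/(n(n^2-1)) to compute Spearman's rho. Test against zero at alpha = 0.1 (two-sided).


Step 1: Rank x and y separately (midranks; no ties here).
rank(x): 12->7, 10->6, 19->12, 7->4, 4->1, 6->3, 8->5, 18->11, 14->8, 5->2, 15->9, 16->10
rank(y): 6->3, 11->6, 16->8, 17->9, 7->4, 18->10, 9->5, 21->12, 4->2, 2->1, 20->11, 12->7
Step 2: d_i = R_x(i) - R_y(i); compute d_i^2.
  (7-3)^2=16, (6-6)^2=0, (12-8)^2=16, (4-9)^2=25, (1-4)^2=9, (3-10)^2=49, (5-5)^2=0, (11-12)^2=1, (8-2)^2=36, (2-1)^2=1, (9-11)^2=4, (10-7)^2=9
sum(d^2) = 166.
Step 3: rho = 1 - 6*166 / (12*(12^2 - 1)) = 1 - 996/1716 = 0.419580.
Step 4: Under H0, t = rho * sqrt((n-2)/(1-rho^2)) = 1.4617 ~ t(10).
Step 5: Two-sided p-value from the t-distribution with 10 df = 0.174519.
Step 6: alpha = 0.1. fail to reject H0.

rho = 0.4196, p = 0.174519, fail to reject H0 at alpha = 0.1.


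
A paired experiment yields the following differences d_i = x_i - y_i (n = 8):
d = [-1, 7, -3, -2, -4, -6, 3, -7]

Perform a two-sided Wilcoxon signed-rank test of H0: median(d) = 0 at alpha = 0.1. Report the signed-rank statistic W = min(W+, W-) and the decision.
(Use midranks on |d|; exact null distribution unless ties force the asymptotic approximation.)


Step 1: Drop any zero differences (none here) and take |d_i|.
|d| = [1, 7, 3, 2, 4, 6, 3, 7]
Step 2: Midrank |d_i| (ties get averaged ranks).
ranks: |1|->1, |7|->7.5, |3|->3.5, |2|->2, |4|->5, |6|->6, |3|->3.5, |7|->7.5
Step 3: Attach original signs; sum ranks with positive sign and with negative sign.
W+ = 7.5 + 3.5 = 11
W- = 1 + 3.5 + 2 + 5 + 6 + 7.5 = 25
(Check: W+ + W- = 36 should equal n(n+1)/2 = 36.)
Step 4: Test statistic W = min(W+, W-) = 11.
Step 5: Ties in |d|, so use the tie-corrected normal approximation.
        E[W] = n(n+1)/4 = 8*9/4 = 18.
        Tie groups: |d|=3 (t=2), |d|=7 (t=2); sum(t^3 - t) = 12.
        Var[W] = n(n+1)(2n+1)/24 - sum(t^3-t)/48 = 1224/24 - 12/48 = 50.75.
        z = (W - E[W]) / sqrt(Var[W]) = (11 - 18) / 7.1239 = -0.9826.
        Two-sided p = 2*Phi(z) = 0.325801.
Step 6: alpha = 0.1. fail to reject H0.

W+ = 11, W- = 25, W = min = 11, p = 0.325801, fail to reject H0.


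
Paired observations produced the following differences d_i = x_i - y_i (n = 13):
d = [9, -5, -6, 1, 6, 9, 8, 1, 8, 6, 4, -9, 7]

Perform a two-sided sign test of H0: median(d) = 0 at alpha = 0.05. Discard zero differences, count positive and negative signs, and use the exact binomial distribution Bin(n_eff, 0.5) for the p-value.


Step 1: Discard zero differences. Original n = 13; n_eff = number of nonzero differences = 13.
Nonzero differences (with sign): +9, -5, -6, +1, +6, +9, +8, +1, +8, +6, +4, -9, +7
Step 2: Count signs: positive = 10, negative = 3.
Step 3: Under H0: P(positive) = 0.5, so the number of positives S ~ Bin(13, 0.5).
Step 4: Two-sided exact p-value = sum of Bin(13,0.5) probabilities at or below the observed probability = 0.092285.
Step 5: alpha = 0.05. fail to reject H0.

n_eff = 13, pos = 10, neg = 3, p = 0.092285, fail to reject H0.


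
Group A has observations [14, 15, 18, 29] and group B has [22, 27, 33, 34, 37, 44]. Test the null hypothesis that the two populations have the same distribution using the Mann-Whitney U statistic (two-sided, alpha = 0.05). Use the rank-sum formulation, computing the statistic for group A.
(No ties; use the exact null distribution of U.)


Step 1: Combine and sort all 10 observations; assign midranks.
sorted (value, group): (14,X), (15,X), (18,X), (22,Y), (27,Y), (29,X), (33,Y), (34,Y), (37,Y), (44,Y)
ranks: 14->1, 15->2, 18->3, 22->4, 27->5, 29->6, 33->7, 34->8, 37->9, 44->10
Step 2: Rank sum for X: R1 = 1 + 2 + 3 + 6 = 12.
Step 3: U_X = R1 - n1(n1+1)/2 = 12 - 4*5/2 = 12 - 10 = 2.
       U_Y = n1*n2 - U_X = 24 - 2 = 22.
Step 4: No ties, so the exact null distribution of U (based on enumerating the C(10,4) = 210 equally likely rank assignments) gives the two-sided p-value.
Step 5: p-value = 0.038095; compare to alpha = 0.05. reject H0.

U_X = 2, p = 0.038095, reject H0 at alpha = 0.05.


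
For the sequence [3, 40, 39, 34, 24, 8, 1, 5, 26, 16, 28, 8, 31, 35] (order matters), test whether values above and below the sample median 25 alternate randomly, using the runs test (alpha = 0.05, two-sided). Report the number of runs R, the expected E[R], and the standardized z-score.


Step 1: Compute median = 25; label A = above, B = below.
Labels in order: BAAABBBBABABAA  (n_A = 7, n_B = 7)
Step 2: Count runs R = 8.
Step 3: Under H0 (random ordering), E[R] = 2*n_A*n_B/(n_A+n_B) + 1 = 2*7*7/14 + 1 = 8.0000.
        Var[R] = 2*n_A*n_B*(2*n_A*n_B - n_A - n_B) / ((n_A+n_B)^2 * (n_A+n_B-1)) = 8232/2548 = 3.2308.
        SD[R] = 1.7974.
Step 4: R = E[R], so z = 0 with no continuity correction.
Step 5: Two-sided p-value via normal approximation = 2*(1 - Phi(|z|)) = 1.000000.
Step 6: alpha = 0.05. fail to reject H0.

R = 8, z = 0.0000, p = 1.000000, fail to reject H0.


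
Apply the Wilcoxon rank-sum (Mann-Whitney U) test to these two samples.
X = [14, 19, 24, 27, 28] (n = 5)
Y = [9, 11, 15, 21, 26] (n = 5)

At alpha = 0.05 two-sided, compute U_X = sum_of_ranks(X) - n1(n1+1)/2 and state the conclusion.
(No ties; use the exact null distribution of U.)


Step 1: Combine and sort all 10 observations; assign midranks.
sorted (value, group): (9,Y), (11,Y), (14,X), (15,Y), (19,X), (21,Y), (24,X), (26,Y), (27,X), (28,X)
ranks: 9->1, 11->2, 14->3, 15->4, 19->5, 21->6, 24->7, 26->8, 27->9, 28->10
Step 2: Rank sum for X: R1 = 3 + 5 + 7 + 9 + 10 = 34.
Step 3: U_X = R1 - n1(n1+1)/2 = 34 - 5*6/2 = 34 - 15 = 19.
       U_Y = n1*n2 - U_X = 25 - 19 = 6.
Step 4: No ties, so the exact null distribution of U (based on enumerating the C(10,5) = 252 equally likely rank assignments) gives the two-sided p-value.
Step 5: p-value = 0.222222; compare to alpha = 0.05. fail to reject H0.

U_X = 19, p = 0.222222, fail to reject H0 at alpha = 0.05.


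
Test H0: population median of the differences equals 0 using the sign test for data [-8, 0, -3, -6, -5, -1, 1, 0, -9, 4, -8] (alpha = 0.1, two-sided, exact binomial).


Step 1: Discard zero differences. Original n = 11; n_eff = number of nonzero differences = 9.
Nonzero differences (with sign): -8, -3, -6, -5, -1, +1, -9, +4, -8
Step 2: Count signs: positive = 2, negative = 7.
Step 3: Under H0: P(positive) = 0.5, so the number of positives S ~ Bin(9, 0.5).
Step 4: Two-sided exact p-value = sum of Bin(9,0.5) probabilities at or below the observed probability = 0.179688.
Step 5: alpha = 0.1. fail to reject H0.

n_eff = 9, pos = 2, neg = 7, p = 0.179688, fail to reject H0.
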